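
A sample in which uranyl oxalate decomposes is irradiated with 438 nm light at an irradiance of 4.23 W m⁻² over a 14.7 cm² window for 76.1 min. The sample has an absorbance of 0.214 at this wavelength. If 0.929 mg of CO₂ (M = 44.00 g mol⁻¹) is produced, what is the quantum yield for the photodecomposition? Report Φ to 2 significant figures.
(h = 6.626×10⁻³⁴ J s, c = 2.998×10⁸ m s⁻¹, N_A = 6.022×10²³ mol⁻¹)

Φ = 0.52

Product: 0.929 mg / 44.00 g mol⁻¹ = 2.111×10⁻⁵ mol.
Photon energy at 438 nm: hc/λ = (6.626×10⁻³⁴)(2.998×10⁸)/(438×10⁻⁹) = 4.535×10⁻¹⁹ J.
Energy delivered: (4.23 W m⁻²)(14.7×10⁻⁴ m²)(4566 s) = 28.39 J.
Photons incident: 28.39 / 4.535×10⁻¹⁹ = 6.260×10¹⁹, i.e. 6.260×10¹⁹/6.022×10²³ = 1.040×10⁻⁴ mol.
Fraction absorbed: 1 − 10^(−0.214) = 0.3891.
Photons absorbed: 0.3891 × 1.040×10⁻⁴ = 4.047×10⁻⁵ mol.
Φ = 2.111×10⁻⁵ mol / 4.047×10⁻⁵ mol photons = 0.52.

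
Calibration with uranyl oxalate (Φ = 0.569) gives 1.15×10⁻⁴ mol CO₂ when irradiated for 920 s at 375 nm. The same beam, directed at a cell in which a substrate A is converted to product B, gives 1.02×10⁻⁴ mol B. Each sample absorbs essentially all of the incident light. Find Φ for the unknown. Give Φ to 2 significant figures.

Photons absorbed by the actinometer: 1.15×10⁻⁴ / 0.569 = 2.021×10⁻⁴ mol.
Φ(unknown) = 1.02×10⁻⁴ / 2.021×10⁻⁴ = 0.50.

Φ = 0.50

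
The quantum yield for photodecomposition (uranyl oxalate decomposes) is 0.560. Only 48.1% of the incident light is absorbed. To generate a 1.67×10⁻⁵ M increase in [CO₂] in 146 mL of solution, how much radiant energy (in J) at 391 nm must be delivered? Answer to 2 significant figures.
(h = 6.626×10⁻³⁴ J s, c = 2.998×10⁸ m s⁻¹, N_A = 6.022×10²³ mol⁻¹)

2.8 J

Product: (1.67×10⁻⁵ M)(0.146 L) = 2.438×10⁻⁶ mol.
Photons that must be absorbed: 2.438×10⁻⁶ / 0.560 = 4.354×10⁻⁶ mol.
Incident photons needed: 4.354×10⁻⁶ / 0.481 = 9.052×10⁻⁶ mol.
Photon energy: hc/λ = 5.080×10⁻¹⁹ J; per mole, 3.059×10⁵ J mol⁻¹.
Energy required: 9.052×10⁻⁶ × 3.059×10⁵ = 2.8 J.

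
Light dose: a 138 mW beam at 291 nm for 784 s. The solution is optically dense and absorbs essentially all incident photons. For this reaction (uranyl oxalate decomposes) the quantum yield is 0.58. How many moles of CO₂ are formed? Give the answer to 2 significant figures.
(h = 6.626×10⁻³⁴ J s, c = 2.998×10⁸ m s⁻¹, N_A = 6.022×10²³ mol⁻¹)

Photon energy at 291 nm: hc/λ = (6.626×10⁻³⁴)(2.998×10⁸)/(291×10⁻⁹) = 6.826×10⁻¹⁹ J.
Energy delivered: (138 mW)(784 s) = 108.2 J.
Photons incident: 108.2 / 6.826×10⁻¹⁹ = 1.585×10²⁰, i.e. 1.585×10²⁰/6.022×10²³ = 2.632×10⁻⁴ mol.
Product: Φ × n_abs = 0.58 × 2.632×10⁻⁴ = 1.527×10⁻⁴ mol.

1.5×10⁻⁴ mol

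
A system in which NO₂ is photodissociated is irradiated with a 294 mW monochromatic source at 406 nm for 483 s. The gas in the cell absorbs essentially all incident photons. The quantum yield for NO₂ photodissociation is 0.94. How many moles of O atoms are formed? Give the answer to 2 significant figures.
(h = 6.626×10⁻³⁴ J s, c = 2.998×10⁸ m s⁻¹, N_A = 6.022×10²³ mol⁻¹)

Photon energy at 406 nm: hc/λ = (6.626×10⁻³⁴)(2.998×10⁸)/(406×10⁻⁹) = 4.893×10⁻¹⁹ J.
Energy delivered: (294 mW)(483 s) = 142.0 J.
Photons incident: 142.0 / 4.893×10⁻¹⁹ = 2.902×10²⁰, i.e. 2.902×10²⁰/6.022×10²³ = 4.819×10⁻⁴ mol.
Product: Φ × n_abs = 0.94 × 4.819×10⁻⁴ = 4.530×10⁻⁴ mol.

4.5×10⁻⁴ mol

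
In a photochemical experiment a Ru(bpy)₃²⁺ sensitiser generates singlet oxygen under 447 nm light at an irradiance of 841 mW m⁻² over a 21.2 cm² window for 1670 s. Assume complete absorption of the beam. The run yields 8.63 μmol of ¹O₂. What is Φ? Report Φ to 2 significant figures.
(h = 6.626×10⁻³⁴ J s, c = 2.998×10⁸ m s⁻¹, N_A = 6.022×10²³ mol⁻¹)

Φ = 0.78

Product: 8.63 μmol = 8.63×10⁻⁶ mol.
Photon energy at 447 nm: hc/λ = (6.626×10⁻³⁴)(2.998×10⁸)/(447×10⁻⁹) = 4.444×10⁻¹⁹ J.
Energy delivered: (841 mW m⁻²)(21.2×10⁻⁴ m²)(1670 s) = 2.977 J.
Photons incident: 2.977 / 4.444×10⁻¹⁹ = 6.699×10¹⁸, i.e. 6.699×10¹⁸/6.022×10²³ = 1.112×10⁻⁵ mol.
Φ = 8.63×10⁻⁶ mol / 1.112×10⁻⁵ mol photons = 0.78.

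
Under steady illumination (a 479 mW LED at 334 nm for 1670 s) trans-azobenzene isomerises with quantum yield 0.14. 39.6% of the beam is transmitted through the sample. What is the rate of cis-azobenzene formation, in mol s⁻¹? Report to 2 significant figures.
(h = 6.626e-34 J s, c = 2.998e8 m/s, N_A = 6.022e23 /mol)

Photon energy at 334 nm: hc/λ = (6.626e-34)(2.998e8)/(334e-9) = 5.948e-19 J.
Energy delivered: (479 mW)(1670 s) = 799.9 J.
Photons incident: 799.9 / 5.948e-19 = 1.345e21, i.e. 1.345e21/6.022e23 = 0.002233 mol.
Fraction absorbed: 1 − 39.6/100 = 0.6040.
Photons absorbed: 0.6040 × 0.002233 = 0.001349 mol.
Product formed: 0.14 × 0.001349 = 1.889e-4 mol.
Rate: 1.889e-4 / 1670 s = 1.1e-7 mol s⁻¹.

1.1e-7 mol s⁻¹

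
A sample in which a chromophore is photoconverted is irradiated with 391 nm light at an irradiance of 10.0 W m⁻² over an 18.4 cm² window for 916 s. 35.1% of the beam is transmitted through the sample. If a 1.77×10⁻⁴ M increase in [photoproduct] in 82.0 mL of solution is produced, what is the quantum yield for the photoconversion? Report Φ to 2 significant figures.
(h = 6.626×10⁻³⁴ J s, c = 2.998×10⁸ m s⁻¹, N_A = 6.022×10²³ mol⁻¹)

Product: (1.77×10⁻⁴ M)(0.082 L) = 1.451×10⁻⁵ mol.
Photon energy at 391 nm: hc/λ = (6.626×10⁻³⁴)(2.998×10⁸)/(391×10⁻⁹) = 5.080×10⁻¹⁹ J.
Energy delivered: (10.0 W m⁻²)(18.4×10⁻⁴ m²)(916 s) = 16.85 J.
Photons incident: 16.85 / 5.080×10⁻¹⁹ = 3.317×10¹⁹, i.e. 3.317×10¹⁹/6.022×10²³ = 5.508×10⁻⁵ mol.
Fraction absorbed: 1 − 35.1/100 = 0.6490.
Photons absorbed: 0.6490 × 5.508×10⁻⁵ = 3.575×10⁻⁵ mol.
Φ = 1.451×10⁻⁵ mol / 3.575×10⁻⁵ mol photons = 0.41.

Φ = 0.41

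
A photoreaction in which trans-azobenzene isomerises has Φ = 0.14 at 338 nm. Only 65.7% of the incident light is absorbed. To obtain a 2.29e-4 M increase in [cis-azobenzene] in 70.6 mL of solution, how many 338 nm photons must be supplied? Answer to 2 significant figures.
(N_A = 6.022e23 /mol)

1.1e20 photons

Product: (2.29e-4 M)(0.0706 L) = 1.617e-5 mol.
Photons that must be absorbed: 1.617e-5 / 0.14 = 1.155e-4 mol.
Incident photons needed: 1.155e-4 / 0.657 = 1.758e-4 mol.
Photon count: 1.758e-4 × 6.022e23 = 1.1e20.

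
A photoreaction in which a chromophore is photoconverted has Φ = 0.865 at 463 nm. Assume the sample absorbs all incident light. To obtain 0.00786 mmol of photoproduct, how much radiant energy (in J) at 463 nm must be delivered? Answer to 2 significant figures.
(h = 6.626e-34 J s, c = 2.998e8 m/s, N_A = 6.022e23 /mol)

2.3 J

Product: 0.00786 mmol = 7.86e-6 mol.
Photons that must be absorbed: 7.86e-6 / 0.865 = 9.087e-6 mol.
Photon energy: hc/λ = 4.290e-19 J; per mole, 2.583e5 J mol⁻¹.
Energy required: 9.087e-6 × 2.583e5 = 2.3 J.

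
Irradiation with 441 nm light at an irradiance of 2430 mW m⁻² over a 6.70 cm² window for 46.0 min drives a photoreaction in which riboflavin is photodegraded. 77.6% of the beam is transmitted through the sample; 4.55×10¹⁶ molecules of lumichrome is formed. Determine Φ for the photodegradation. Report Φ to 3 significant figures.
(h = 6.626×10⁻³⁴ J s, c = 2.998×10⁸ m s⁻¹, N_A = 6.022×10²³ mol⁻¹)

Product: 4.55×10¹⁶ / 6.022×10²³ = 7.556×10⁻⁸ mol.
Photon energy at 441 nm: hc/λ = (6.626×10⁻³⁴)(2.998×10⁸)/(441×10⁻⁹) = 4.504×10⁻¹⁹ J.
Energy delivered: (2430 mW m⁻²)(6.70×10⁻⁴ m²)(2760 s) = 4.494 J.
Photons incident: 4.494 / 4.504×10⁻¹⁹ = 9.978×10¹⁸, i.e. 9.978×10¹⁸/6.022×10²³ = 1.657×10⁻⁵ mol.
Fraction absorbed: 1 − 77.6/100 = 0.2240.
Photons absorbed: 0.2240 × 1.657×10⁻⁵ = 3.712×10⁻⁶ mol.
Φ = 7.556×10⁻⁸ mol / 3.712×10⁻⁶ mol photons = 0.0204.

Φ = 0.0204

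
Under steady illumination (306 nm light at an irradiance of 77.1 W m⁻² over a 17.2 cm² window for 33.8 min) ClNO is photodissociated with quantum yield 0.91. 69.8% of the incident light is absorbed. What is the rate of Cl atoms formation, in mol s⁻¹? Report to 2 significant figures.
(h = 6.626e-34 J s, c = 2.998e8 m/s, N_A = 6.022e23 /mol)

2.2e-7 mol s⁻¹

Photon energy at 306 nm: hc/λ = (6.626e-34)(2.998e8)/(306e-9) = 6.492e-19 J.
Energy delivered: (77.1 W m⁻²)(17.2e-4 m²)(2028 s) = 268.9 J.
Photons incident: 268.9 / 6.492e-19 = 4.142e20, i.e. 4.142e20/6.022e23 = 6.878e-4 mol.
Photons absorbed: 0.698 × 6.878e-4 = 4.801e-4 mol.
Product formed: 0.91 × 4.801e-4 = 4.369e-4 mol.
Rate: 4.369e-4 / 2028 s = 2.2e-7 mol s⁻¹.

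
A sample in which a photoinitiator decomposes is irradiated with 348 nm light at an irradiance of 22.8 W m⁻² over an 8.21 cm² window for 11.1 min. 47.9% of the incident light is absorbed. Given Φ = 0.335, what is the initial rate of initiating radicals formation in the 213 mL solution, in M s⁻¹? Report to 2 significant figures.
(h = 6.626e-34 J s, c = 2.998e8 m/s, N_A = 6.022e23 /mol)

Photon energy at 348 nm: hc/λ = (6.626e-34)(2.998e8)/(348e-9) = 5.708e-19 J.
Energy delivered: (22.8 W m⁻²)(8.21e-4 m²)(666 s) = 12.47 J.
Photons incident: 12.47 / 5.708e-19 = 2.185e19, i.e. 2.185e19/6.022e23 = 3.628e-5 mol.
Photons absorbed: 0.479 × 3.628e-5 = 1.738e-5 mol.
Product formed: 0.335 × 1.738e-5 = 5.822e-6 mol.
Rate: 5.822e-6 mol / (666 s × 0.213 L) = 4.1e-8 M s⁻¹.

4.1e-8 M s⁻¹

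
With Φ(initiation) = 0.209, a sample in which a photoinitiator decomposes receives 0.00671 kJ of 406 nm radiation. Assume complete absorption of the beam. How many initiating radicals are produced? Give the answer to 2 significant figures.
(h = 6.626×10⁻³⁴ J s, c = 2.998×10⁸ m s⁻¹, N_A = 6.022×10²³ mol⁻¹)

2.9×10¹⁸ initiating radicals

Photon energy at 406 nm: hc/λ = (6.626×10⁻³⁴)(2.998×10⁸)/(406×10⁻⁹) = 4.893×10⁻¹⁹ J.
Incident energy: 0.00671 kJ = 6.71 J.
Photons incident: 6.71 / 4.893×10⁻¹⁹ = 1.371×10¹⁹, i.e. 1.371×10¹⁹/6.022×10²³ = 2.277×10⁻⁵ mol.
Product: Φ × n_abs = 0.209 × 2.277×10⁻⁵ = 4.759×10⁻⁶ mol.
As a count: 4.759×10⁻⁶ × 6.022×10²³ = 2.9×10¹⁸.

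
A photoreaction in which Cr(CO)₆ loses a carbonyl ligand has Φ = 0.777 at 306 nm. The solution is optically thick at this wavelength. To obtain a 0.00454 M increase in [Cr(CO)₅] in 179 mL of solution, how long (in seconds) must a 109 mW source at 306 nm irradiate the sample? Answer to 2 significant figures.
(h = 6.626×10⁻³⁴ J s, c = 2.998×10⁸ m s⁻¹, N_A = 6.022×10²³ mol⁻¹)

Product: (0.00454 M)(0.179 L) = 8.127×10⁻⁴ mol.
Photons that must be absorbed: 8.127×10⁻⁴ / 0.777 = 0.001046 mol.
Photon energy: hc/λ = 6.492×10⁻¹⁹ J; per mole, 3.909×10⁵ J mol⁻¹.
Energy required: 0.001046 × 3.909×10⁵ = 408.9 J.
Time: 408.9 J / 0.109 W = 3800 s.

t ≈ 3800 s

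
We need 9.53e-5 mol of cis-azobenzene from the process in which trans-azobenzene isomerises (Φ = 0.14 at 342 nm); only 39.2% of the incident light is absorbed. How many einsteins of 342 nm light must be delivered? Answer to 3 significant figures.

Photons that must be absorbed: 9.53e-5 / 0.14 = 6.807e-4 mol.
Incident photons needed: 6.807e-4 / 0.392 = 0.001736 mol.

0.00174 einstein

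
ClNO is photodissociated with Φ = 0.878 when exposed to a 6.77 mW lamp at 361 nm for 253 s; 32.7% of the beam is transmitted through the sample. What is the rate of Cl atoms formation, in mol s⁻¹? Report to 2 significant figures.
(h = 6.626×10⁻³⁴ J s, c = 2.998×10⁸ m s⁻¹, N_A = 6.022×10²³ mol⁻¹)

1.2×10⁻⁸ mol s⁻¹

Photon energy at 361 nm: hc/λ = (6.626×10⁻³⁴)(2.998×10⁸)/(361×10⁻⁹) = 5.503×10⁻¹⁹ J.
Energy delivered: (6.77 mW)(253 s) = 1.713 J.
Photons incident: 1.713 / 5.503×10⁻¹⁹ = 3.113×10¹⁸, i.e. 3.113×10¹⁸/6.022×10²³ = 5.169×10⁻⁶ mol.
Fraction absorbed: 1 − 32.7/100 = 0.6730.
Photons absorbed: 0.6730 × 5.169×10⁻⁶ = 3.479×10⁻⁶ mol.
Product formed: 0.878 × 3.479×10⁻⁶ = 3.055×10⁻⁶ mol.
Rate: 3.055×10⁻⁶ / 253 s = 1.2×10⁻⁸ mol s⁻¹.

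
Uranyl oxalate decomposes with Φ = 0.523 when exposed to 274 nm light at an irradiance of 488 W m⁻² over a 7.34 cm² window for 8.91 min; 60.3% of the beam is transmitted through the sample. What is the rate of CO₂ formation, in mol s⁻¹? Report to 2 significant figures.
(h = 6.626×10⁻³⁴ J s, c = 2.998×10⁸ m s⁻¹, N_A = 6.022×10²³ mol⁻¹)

Photon energy at 274 nm: hc/λ = (6.626×10⁻³⁴)(2.998×10⁸)/(274×10⁻⁹) = 7.250×10⁻¹⁹ J.
Energy delivered: (488 W m⁻²)(7.34×10⁻⁴ m²)(534.6 s) = 191.5 J.
Photons incident: 191.5 / 7.250×10⁻¹⁹ = 2.641×10²⁰, i.e. 2.641×10²⁰/6.022×10²³ = 4.386×10⁻⁴ mol.
Fraction absorbed: 1 − 60.3/100 = 0.3970.
Photons absorbed: 0.3970 × 4.386×10⁻⁴ = 1.741×10⁻⁴ mol.
Product formed: 0.523 × 1.741×10⁻⁴ = 9.105×10⁻⁵ mol.
Rate: 9.105×10⁻⁵ / 534.6 s = 1.7×10⁻⁷ mol s⁻¹.

1.7×10⁻⁷ mol s⁻¹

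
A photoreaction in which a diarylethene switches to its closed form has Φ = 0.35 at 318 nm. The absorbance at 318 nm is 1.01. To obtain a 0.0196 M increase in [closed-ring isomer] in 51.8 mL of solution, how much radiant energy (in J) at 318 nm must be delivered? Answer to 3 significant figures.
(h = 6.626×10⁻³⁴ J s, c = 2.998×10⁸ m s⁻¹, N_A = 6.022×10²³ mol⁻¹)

Product: (0.0196 M)(0.0518 L) = 0.001015 mol.
Photons that must be absorbed: 0.001015 / 0.35 = 0.002900 mol.
Fraction absorbed: 1 − 10^(−1.01) = 0.9023.
Incident photons needed: 0.002900 / 0.9023 = 0.003214 mol.
Photon energy: hc/λ = 6.247×10⁻¹⁹ J; per mole, 3.762×10⁵ J mol⁻¹.
Energy required: 0.003214 × 3.762×10⁵ = 1210 J.

1210 J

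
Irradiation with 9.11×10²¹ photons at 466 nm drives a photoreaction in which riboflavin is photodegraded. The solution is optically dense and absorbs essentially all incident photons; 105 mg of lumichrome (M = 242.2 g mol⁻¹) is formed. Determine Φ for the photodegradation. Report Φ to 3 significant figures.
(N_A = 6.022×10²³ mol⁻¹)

Product: 105 mg / 242.2 g mol⁻¹ = 4.335×10⁻⁴ mol.
Moles of photons: 9.11×10²¹ / 6.022×10²³ = 0.01513 mol.
Φ = 4.335×10⁻⁴ mol / 0.01513 mol photons = 0.0287.

Φ = 0.0287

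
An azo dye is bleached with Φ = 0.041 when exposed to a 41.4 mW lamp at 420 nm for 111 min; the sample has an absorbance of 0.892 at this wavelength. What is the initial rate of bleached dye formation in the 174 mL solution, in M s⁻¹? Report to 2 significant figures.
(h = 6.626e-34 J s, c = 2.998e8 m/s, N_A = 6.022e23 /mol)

3.0e-8 M s⁻¹

Photon energy at 420 nm: hc/λ = (6.626e-34)(2.998e8)/(420e-9) = 4.730e-19 J.
Energy delivered: (41.4 mW)(6660 s) = 275.7 J.
Photons incident: 275.7 / 4.730e-19 = 5.829e20, i.e. 5.829e20/6.022e23 = 9.680e-4 mol.
Fraction absorbed: 1 − 10^(−0.892) = 0.8718.
Photons absorbed: 0.8718 × 9.680e-4 = 8.439e-4 mol.
Product formed: 0.041 × 8.439e-4 = 3.460e-5 mol.
Rate: 3.460e-5 mol / (6660 s × 0.174 L) = 3.0e-8 M s⁻¹.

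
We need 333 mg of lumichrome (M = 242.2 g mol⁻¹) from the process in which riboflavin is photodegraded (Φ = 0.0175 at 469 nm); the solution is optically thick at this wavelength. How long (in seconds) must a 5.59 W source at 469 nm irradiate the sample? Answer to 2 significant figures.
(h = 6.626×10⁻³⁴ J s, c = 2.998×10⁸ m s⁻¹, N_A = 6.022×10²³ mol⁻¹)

t ≈ 3600 s

Product: 333 mg / 242.2 g mol⁻¹ = 0.001375 mol.
Photons that must be absorbed: 0.001375 / 0.0175 = 0.07857 mol.
Photon energy: hc/λ = 4.236×10⁻¹⁹ J; per mole, 2.551×10⁵ J mol⁻¹.
Energy required: 0.07857 × 2.551×10⁵ = 2.004×10⁴ J.
Time: 2.004×10⁴ J / 5.59 W = 3600 s.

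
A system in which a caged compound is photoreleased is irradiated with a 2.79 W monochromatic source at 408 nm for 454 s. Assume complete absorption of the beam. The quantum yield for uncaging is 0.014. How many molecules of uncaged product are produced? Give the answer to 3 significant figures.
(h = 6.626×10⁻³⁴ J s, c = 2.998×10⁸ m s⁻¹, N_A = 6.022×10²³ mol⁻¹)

3.64×10¹⁹ molecules

Photon energy at 408 nm: hc/λ = (6.626×10⁻³⁴)(2.998×10⁸)/(408×10⁻⁹) = 4.869×10⁻¹⁹ J.
Energy delivered: (2.79 W)(454 s) = 1267 J.
Photons incident: 1267 / 4.869×10⁻¹⁹ = 2.602×10²¹, i.e. 2.602×10²¹/6.022×10²³ = 0.004321 mol.
Product: Φ × n_abs = 0.014 × 0.004321 = 6.049×10⁻⁵ mol.
As a count: 6.049×10⁻⁵ × 6.022×10²³ = 3.64×10¹⁹.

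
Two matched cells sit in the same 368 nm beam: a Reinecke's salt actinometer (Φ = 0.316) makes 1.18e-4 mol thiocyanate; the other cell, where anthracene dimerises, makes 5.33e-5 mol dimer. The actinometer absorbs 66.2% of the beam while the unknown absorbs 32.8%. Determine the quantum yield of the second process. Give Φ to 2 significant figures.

Photons absorbed by the actinometer: 1.18e-4 / 0.316 = 3.734e-4 mol.
Incident flux: 3.734e-4 / 0.662 = 5.640e-4 einstein.
Absorbed by unknown: 0.328 × 5.640e-4 = 1.850e-4 mol.
Φ(unknown) = 5.33e-5 / 1.850e-4 = 0.29.

Φ = 0.29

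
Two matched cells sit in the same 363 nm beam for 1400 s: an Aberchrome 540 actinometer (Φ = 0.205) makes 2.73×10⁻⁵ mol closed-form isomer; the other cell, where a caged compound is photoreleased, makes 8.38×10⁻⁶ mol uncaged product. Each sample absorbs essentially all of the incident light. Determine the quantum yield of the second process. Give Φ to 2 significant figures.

Photons absorbed by the actinometer: 2.73×10⁻⁵ / 0.205 = 1.332×10⁻⁴ mol.
Φ(unknown) = 8.38×10⁻⁶ / 1.332×10⁻⁴ = 0.063.

Φ = 0.063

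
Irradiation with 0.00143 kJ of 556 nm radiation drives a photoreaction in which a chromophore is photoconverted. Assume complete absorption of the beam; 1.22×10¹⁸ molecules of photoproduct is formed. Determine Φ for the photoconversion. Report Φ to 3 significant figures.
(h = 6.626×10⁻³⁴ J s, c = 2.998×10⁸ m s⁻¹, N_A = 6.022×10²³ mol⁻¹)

Φ = 0.305

Product: 1.22×10¹⁸ / 6.022×10²³ = 2.026×10⁻⁶ mol.
Photon energy at 556 nm: hc/λ = (6.626×10⁻³⁴)(2.998×10⁸)/(556×10⁻⁹) = 3.573×10⁻¹⁹ J.
Incident energy: 0.00143 kJ = 1.43 J.
Photons incident: 1.43 / 3.573×10⁻¹⁹ = 4.002×10¹⁸, i.e. 4.002×10¹⁸/6.022×10²³ = 6.646×10⁻⁶ mol.
Φ = 2.026×10⁻⁶ mol / 6.646×10⁻⁶ mol photons = 0.305.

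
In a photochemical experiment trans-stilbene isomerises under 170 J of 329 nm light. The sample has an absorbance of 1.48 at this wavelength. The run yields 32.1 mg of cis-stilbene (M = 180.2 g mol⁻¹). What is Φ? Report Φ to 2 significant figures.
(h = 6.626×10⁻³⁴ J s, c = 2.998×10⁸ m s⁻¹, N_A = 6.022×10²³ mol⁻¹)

Product: 32.1 mg / 180.2 g mol⁻¹ = 1.781×10⁻⁴ mol.
Photon energy at 329 nm: hc/λ = (6.626×10⁻³⁴)(2.998×10⁸)/(329×10⁻⁹) = 6.038×10⁻¹⁹ J.
Photons incident: 170 / 6.038×10⁻¹⁹ = 2.816×10²⁰, i.e. 2.816×10²⁰/6.022×10²³ = 4.676×10⁻⁴ mol.
Fraction absorbed: 1 − 10^(−1.48) = 0.9669.
Photons absorbed: 0.9669 × 4.676×10⁻⁴ = 4.521×10⁻⁴ mol.
Φ = 1.781×10⁻⁴ mol / 4.521×10⁻⁴ mol photons = 0.39.

Φ = 0.39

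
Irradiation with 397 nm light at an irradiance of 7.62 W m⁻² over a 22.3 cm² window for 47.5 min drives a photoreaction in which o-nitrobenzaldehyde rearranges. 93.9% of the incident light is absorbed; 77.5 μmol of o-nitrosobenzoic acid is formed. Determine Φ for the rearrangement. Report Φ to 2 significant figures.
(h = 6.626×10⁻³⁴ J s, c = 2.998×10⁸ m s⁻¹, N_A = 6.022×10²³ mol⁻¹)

Φ = 0.51

Product: 77.5 μmol = 7.75×10⁻⁵ mol.
Photon energy at 397 nm: hc/λ = (6.626×10⁻³⁴)(2.998×10⁸)/(397×10⁻⁹) = 5.004×10⁻¹⁹ J.
Energy delivered: (7.62 W m⁻²)(22.3×10⁻⁴ m²)(2850 s) = 48.43 J.
Photons incident: 48.43 / 5.004×10⁻¹⁹ = 9.678×10¹⁹, i.e. 9.678×10¹⁹/6.022×10²³ = 1.607×10⁻⁴ mol.
Photons absorbed: 0.939 × 1.607×10⁻⁴ = 1.509×10⁻⁴ mol.
Φ = 7.75×10⁻⁵ mol / 1.509×10⁻⁴ mol photons = 0.51.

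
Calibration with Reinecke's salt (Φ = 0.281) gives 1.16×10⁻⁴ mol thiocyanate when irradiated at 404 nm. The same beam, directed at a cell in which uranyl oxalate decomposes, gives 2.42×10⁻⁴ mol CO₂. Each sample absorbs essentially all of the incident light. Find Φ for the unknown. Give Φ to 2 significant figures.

Φ = 0.59

Photons absorbed by the actinometer: 1.16×10⁻⁴ / 0.281 = 4.128×10⁻⁴ mol.
Φ(unknown) = 2.42×10⁻⁴ / 4.128×10⁻⁴ = 0.59.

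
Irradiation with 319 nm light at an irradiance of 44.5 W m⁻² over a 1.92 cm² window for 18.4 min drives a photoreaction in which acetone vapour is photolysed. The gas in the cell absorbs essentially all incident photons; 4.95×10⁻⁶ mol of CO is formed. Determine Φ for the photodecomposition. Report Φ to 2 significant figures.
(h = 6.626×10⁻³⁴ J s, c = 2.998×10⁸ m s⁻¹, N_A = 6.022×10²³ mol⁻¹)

Photon energy at 319 nm: hc/λ = (6.626×10⁻³⁴)(2.998×10⁸)/(319×10⁻⁹) = 6.227×10⁻¹⁹ J.
Energy delivered: (44.5 W m⁻²)(1.92×10⁻⁴ m²)(1104 s) = 9.433 J.
Photons incident: 9.433 / 6.227×10⁻¹⁹ = 1.515×10¹⁹, i.e. 1.515×10¹⁹/6.022×10²³ = 2.516×10⁻⁵ mol.
Φ = 4.95×10⁻⁶ mol / 2.516×10⁻⁵ mol photons = 0.20.

Φ = 0.20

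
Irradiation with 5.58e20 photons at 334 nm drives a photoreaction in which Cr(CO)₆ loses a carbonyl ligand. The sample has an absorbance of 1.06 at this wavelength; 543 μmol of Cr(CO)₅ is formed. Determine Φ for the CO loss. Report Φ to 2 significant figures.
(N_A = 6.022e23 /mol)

Φ = 0.64

Product: 543 μmol = 5.43e-4 mol.
Moles of photons: 5.58e20 / 6.022e23 = 9.266e-4 mol.
Fraction absorbed: 1 − 10^(−1.06) = 0.9129.
Photons absorbed: 0.9129 × 9.266e-4 = 8.459e-4 mol.
Φ = 5.43e-4 mol / 8.459e-4 mol photons = 0.64.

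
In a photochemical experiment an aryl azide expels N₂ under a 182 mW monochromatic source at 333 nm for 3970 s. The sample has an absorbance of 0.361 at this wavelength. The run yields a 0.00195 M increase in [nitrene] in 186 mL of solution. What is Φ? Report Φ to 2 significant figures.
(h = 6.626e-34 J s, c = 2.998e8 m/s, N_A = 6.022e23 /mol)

Product: (0.00195 M)(0.186 L) = 3.627e-4 mol.
Photon energy at 333 nm: hc/λ = (6.626e-34)(2.998e8)/(333e-9) = 5.965e-19 J.
Energy delivered: (182 mW)(3970 s) = 722.5 J.
Photons incident: 722.5 / 5.965e-19 = 1.211e21, i.e. 1.211e21/6.022e23 = 0.002011 mol.
Fraction absorbed: 1 − 10^(−0.361) = 0.5645.
Photons absorbed: 0.5645 × 0.002011 = 0.001135 mol.
Φ = 3.627e-4 mol / 0.001135 mol photons = 0.32.

Φ = 0.32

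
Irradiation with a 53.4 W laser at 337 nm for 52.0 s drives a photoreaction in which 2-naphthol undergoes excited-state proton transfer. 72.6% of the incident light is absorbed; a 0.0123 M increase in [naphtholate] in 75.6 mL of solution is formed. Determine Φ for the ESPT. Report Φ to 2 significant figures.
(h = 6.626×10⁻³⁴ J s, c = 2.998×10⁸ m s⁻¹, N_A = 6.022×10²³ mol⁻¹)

Product: (0.0123 M)(0.0756 L) = 9.299×10⁻⁴ mol.
Photon energy at 337 nm: hc/λ = (6.626×10⁻³⁴)(2.998×10⁸)/(337×10⁻⁹) = 5.895×10⁻¹⁹ J.
Energy delivered: (53.4 W)(52 s) = 2777 J.
Photons incident: 2777 / 5.895×10⁻¹⁹ = 4.711×10²¹, i.e. 4.711×10²¹/6.022×10²³ = 0.007823 mol.
Photons absorbed: 0.726 × 0.007823 = 0.005679 mol.
Φ = 9.299×10⁻⁴ mol / 0.005679 mol photons = 0.16.

Φ = 0.16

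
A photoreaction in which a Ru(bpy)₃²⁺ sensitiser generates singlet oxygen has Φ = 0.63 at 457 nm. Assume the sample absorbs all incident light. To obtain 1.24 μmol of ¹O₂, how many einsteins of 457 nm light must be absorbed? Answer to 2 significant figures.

Product: 1.24 μmol = 1.24×10⁻⁶ mol.
Photons that must be absorbed: 1.24×10⁻⁶ / 0.63 = 1.968×10⁻⁶ mol.

2.0×10⁻⁶ einstein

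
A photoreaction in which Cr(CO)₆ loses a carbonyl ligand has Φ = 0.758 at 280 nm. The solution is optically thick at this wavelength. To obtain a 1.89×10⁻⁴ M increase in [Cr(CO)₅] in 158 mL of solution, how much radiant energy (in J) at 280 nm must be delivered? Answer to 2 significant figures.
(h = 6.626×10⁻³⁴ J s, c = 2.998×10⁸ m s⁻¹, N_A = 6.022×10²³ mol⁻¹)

Product: (1.89×10⁻⁴ M)(0.158 L) = 2.986×10⁻⁵ mol.
Photons that must be absorbed: 2.986×10⁻⁵ / 0.758 = 3.939×10⁻⁵ mol.
Photon energy: hc/λ = 7.095×10⁻¹⁹ J; per mole, 4.273×10⁵ J mol⁻¹.
Energy required: 3.939×10⁻⁵ × 4.273×10⁵ = 17 J.

17 J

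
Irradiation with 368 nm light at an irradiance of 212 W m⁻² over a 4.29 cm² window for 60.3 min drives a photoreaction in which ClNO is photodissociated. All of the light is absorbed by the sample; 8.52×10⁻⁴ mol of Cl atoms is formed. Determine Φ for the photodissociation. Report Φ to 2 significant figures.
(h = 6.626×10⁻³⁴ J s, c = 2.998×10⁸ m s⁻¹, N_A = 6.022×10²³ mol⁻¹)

Photon energy at 368 nm: hc/λ = (6.626×10⁻³⁴)(2.998×10⁸)/(368×10⁻⁹) = 5.398×10⁻¹⁹ J.
Energy delivered: (212 W m⁻²)(4.29×10⁻⁴ m²)(3618 s) = 329.0 J.
Photons incident: 329.0 / 5.398×10⁻¹⁹ = 6.095×10²⁰, i.e. 6.095×10²⁰/6.022×10²³ = 0.001012 mol.
Φ = 8.52×10⁻⁴ mol / 0.001012 mol photons = 0.84.

Φ = 0.84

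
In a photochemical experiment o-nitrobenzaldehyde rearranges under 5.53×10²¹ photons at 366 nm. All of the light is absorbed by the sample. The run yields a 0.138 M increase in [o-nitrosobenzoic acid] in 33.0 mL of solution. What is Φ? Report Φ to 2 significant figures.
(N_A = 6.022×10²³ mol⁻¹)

Φ = 0.50

Product: (0.138 M)(0.033 L) = 0.004554 mol.
Moles of photons: 5.53×10²¹ / 6.022×10²³ = 0.009183 mol.
Φ = 0.004554 mol / 0.009183 mol photons = 0.50.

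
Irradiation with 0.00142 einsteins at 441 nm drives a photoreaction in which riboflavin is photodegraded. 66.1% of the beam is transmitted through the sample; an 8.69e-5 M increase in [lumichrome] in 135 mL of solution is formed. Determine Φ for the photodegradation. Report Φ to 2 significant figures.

Φ = 0.024

Product: (8.69e-5 M)(0.135 L) = 1.173e-5 mol.
Fraction absorbed: 1 − 66.1/100 = 0.3390.
Photons absorbed: 0.3390 × 0.00142 = 4.814e-4 mol.
Φ = 1.173e-5 mol / 4.814e-4 mol photons = 0.024.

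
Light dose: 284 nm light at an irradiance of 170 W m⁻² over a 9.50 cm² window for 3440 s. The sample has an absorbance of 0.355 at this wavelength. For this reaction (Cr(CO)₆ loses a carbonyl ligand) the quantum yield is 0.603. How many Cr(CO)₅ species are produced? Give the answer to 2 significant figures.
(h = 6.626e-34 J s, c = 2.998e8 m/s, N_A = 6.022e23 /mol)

Photon energy at 284 nm: hc/λ = (6.626e-34)(2.998e8)/(284e-9) = 6.995e-19 J.
Energy delivered: (170 W m⁻²)(9.50e-4 m²)(3440 s) = 555.6 J.
Photons incident: 555.6 / 6.995e-19 = 7.943e20, i.e. 7.943e20/6.022e23 = 0.001319 mol.
Fraction absorbed: 1 − 10^(−0.355) = 0.5584.
Photons absorbed: 0.5584 × 0.001319 = 7.365e-4 mol.
Product: Φ × n_abs = 0.603 × 7.365e-4 = 4.441e-4 mol.
As a count: 4.441e-4 × 6.022e23 = 2.7e20.

2.7e20 species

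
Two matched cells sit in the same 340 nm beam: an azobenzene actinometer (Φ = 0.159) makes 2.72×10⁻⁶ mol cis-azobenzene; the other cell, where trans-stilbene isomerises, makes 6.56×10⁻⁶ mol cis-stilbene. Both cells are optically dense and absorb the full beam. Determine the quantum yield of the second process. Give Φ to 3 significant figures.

Φ = 0.383

Photons absorbed by the actinometer: 2.72×10⁻⁶ / 0.159 = 1.711×10⁻⁵ mol.
Φ(unknown) = 6.56×10⁻⁶ / 1.711×10⁻⁵ = 0.383.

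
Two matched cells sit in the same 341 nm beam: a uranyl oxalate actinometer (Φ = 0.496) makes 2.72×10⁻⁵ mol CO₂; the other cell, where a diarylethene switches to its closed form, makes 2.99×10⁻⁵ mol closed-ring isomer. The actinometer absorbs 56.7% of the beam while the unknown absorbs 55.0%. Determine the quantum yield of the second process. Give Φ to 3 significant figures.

Photons absorbed by the actinometer: 2.72×10⁻⁵ / 0.496 = 5.484×10⁻⁵ mol.
Incident flux: 5.484×10⁻⁵ / 0.567 = 9.672×10⁻⁵ einstein.
Absorbed by unknown: 0.550 × 9.672×10⁻⁵ = 5.320×10⁻⁵ mol.
Φ(unknown) = 2.99×10⁻⁵ / 5.320×10⁻⁵ = 0.562.

Φ = 0.562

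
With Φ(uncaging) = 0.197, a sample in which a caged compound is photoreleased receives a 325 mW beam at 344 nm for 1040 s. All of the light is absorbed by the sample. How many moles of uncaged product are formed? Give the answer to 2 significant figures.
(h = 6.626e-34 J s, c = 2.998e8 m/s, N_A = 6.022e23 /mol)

1.9e-4 mol

Photon energy at 344 nm: hc/λ = (6.626e-34)(2.998e8)/(344e-9) = 5.775e-19 J.
Energy delivered: (325 mW)(1040 s) = 338.0 J.
Photons incident: 338.0 / 5.775e-19 = 5.853e20, i.e. 5.853e20/6.022e23 = 9.719e-4 mol.
Product: Φ × n_abs = 0.197 × 9.719e-4 = 1.915e-4 mol.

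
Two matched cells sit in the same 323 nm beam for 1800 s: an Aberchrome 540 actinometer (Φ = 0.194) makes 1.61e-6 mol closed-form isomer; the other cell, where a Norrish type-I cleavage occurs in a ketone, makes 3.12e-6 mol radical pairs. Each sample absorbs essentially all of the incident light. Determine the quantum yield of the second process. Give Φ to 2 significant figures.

Photons absorbed by the actinometer: 1.61e-6 / 0.194 = 8.299e-6 mol.
Φ(unknown) = 3.12e-6 / 8.299e-6 = 0.38.

Φ = 0.38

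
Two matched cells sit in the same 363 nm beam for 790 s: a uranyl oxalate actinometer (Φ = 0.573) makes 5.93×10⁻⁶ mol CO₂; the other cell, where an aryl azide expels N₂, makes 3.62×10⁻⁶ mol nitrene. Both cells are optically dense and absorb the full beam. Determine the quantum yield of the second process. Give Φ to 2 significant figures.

Φ = 0.35

Photons absorbed by the actinometer: 5.93×10⁻⁶ / 0.573 = 1.035×10⁻⁵ mol.
Φ(unknown) = 3.62×10⁻⁶ / 1.035×10⁻⁵ = 0.35.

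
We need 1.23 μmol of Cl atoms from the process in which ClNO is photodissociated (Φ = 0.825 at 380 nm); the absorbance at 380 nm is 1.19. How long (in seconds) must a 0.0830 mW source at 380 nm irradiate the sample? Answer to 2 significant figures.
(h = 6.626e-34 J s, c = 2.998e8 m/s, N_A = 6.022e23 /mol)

t ≈ 6000 s

Product: 1.23 μmol = 1.23e-6 mol.
Photons that must be absorbed: 1.23e-6 / 0.825 = 1.491e-6 mol.
Fraction absorbed: 1 − 10^(−1.19) = 0.9354.
Incident photons needed: 1.491e-6 / 0.9354 = 1.594e-6 mol.
Photon energy: hc/λ = 5.228e-19 J; per mole, 3.148e5 J mol⁻¹.
Energy required: 1.594e-6 × 3.148e5 = 0.5018 J.
Time: 0.5018 J / 8.3e-05 W = 6000 s.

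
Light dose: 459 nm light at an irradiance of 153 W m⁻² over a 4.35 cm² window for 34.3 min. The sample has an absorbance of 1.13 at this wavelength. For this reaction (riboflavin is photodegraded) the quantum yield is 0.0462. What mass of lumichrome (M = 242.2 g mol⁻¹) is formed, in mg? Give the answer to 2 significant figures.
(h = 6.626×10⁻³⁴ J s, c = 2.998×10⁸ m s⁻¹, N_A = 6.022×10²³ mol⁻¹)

Photon energy at 459 nm: hc/λ = (6.626×10⁻³⁴)(2.998×10⁸)/(459×10⁻⁹) = 4.328×10⁻¹⁹ J.
Energy delivered: (153 W m⁻²)(4.35×10⁻⁴ m²)(2058 s) = 137.0 J.
Photons incident: 137.0 / 4.328×10⁻¹⁹ = 3.165×10²⁰, i.e. 3.165×10²⁰/6.022×10²³ = 5.256×10⁻⁴ mol.
Fraction absorbed: 1 − 10^(−1.13) = 0.9259.
Photons absorbed: 0.9259 × 5.256×10⁻⁴ = 4.867×10⁻⁴ mol.
Product: Φ × n_abs = 0.0462 × 4.867×10⁻⁴ = 2.249×10⁻⁵ mol.
Mass: 2.249×10⁻⁵ × 242.2 = 0.005447 g = 5.4 mg.

5.4 mg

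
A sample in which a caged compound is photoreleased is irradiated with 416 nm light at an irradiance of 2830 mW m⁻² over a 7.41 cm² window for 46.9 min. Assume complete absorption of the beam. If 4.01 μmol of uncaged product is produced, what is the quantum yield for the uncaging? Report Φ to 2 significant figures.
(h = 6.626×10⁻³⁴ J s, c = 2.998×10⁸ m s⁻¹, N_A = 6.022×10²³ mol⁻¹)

Φ = 0.20

Product: 4.01 μmol = 4.01×10⁻⁶ mol.
Photon energy at 416 nm: hc/λ = (6.626×10⁻³⁴)(2.998×10⁸)/(416×10⁻⁹) = 4.775×10⁻¹⁹ J.
Energy delivered: (2830 mW m⁻²)(7.41×10⁻⁴ m²)(2814 s) = 5.901 J.
Photons incident: 5.901 / 4.775×10⁻¹⁹ = 1.236×10¹⁹, i.e. 1.236×10¹⁹/6.022×10²³ = 2.052×10⁻⁵ mol.
Φ = 4.01×10⁻⁶ mol / 2.052×10⁻⁵ mol photons = 0.20.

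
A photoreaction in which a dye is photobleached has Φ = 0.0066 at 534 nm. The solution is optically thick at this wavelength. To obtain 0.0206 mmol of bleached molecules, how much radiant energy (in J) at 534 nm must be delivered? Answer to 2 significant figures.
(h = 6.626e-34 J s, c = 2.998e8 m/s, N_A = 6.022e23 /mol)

Product: 0.0206 mmol = 2.06e-5 mol.
Photons that must be absorbed: 2.06e-5 / 0.0066 = 0.003121 mol.
Photon energy: hc/λ = 3.720e-19 J; per mole, 2.240e5 J mol⁻¹.
Energy required: 0.003121 × 2.240e5 = 700 J.

700 J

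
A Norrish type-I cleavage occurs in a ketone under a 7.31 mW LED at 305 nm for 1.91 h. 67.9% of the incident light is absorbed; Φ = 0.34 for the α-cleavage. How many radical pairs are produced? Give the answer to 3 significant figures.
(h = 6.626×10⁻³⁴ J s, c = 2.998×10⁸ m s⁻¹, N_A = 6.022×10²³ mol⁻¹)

1.78×10¹⁹ radical pairs

Photon energy at 305 nm: hc/λ = (6.626×10⁻³⁴)(2.998×10⁸)/(305×10⁻⁹) = 6.513×10⁻¹⁹ J.
Energy delivered: (7.31 mW)(6876 s) = 50.26 J.
Photons incident: 50.26 / 6.513×10⁻¹⁹ = 7.717×10¹⁹, i.e. 7.717×10¹⁹/6.022×10²³ = 1.281×10⁻⁴ mol.
Photons absorbed: 0.679 × 1.281×10⁻⁴ = 8.698×10⁻⁵ mol.
Product: Φ × n_abs = 0.34 × 8.698×10⁻⁵ = 2.957×10⁻⁵ mol.
As a count: 2.957×10⁻⁵ × 6.022×10²³ = 1.78×10¹⁹.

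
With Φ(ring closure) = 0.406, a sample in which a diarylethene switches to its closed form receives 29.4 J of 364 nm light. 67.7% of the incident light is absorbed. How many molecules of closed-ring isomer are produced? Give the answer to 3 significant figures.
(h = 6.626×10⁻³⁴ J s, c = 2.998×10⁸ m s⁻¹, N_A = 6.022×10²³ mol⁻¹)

1.48×10¹⁹ molecules

Photon energy at 364 nm: hc/λ = (6.626×10⁻³⁴)(2.998×10⁸)/(364×10⁻⁹) = 5.457×10⁻¹⁹ J.
Photons incident: 29.4 / 5.457×10⁻¹⁹ = 5.388×10¹⁹, i.e. 5.388×10¹⁹/6.022×10²³ = 8.947×10⁻⁵ mol.
Photons absorbed: 0.677 × 8.947×10⁻⁵ = 6.057×10⁻⁵ mol.
Product: Φ × n_abs = 0.406 × 6.057×10⁻⁵ = 2.459×10⁻⁵ mol.
As a count: 2.459×10⁻⁵ × 6.022×10²³ = 1.48×10¹⁹.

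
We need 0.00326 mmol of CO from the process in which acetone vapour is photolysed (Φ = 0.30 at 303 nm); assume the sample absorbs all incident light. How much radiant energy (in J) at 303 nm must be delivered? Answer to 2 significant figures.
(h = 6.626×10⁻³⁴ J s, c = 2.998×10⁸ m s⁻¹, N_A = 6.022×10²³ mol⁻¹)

Product: 0.00326 mmol = 3.26×10⁻⁶ mol.
Photons that must be absorbed: 3.26×10⁻⁶ / 0.30 = 1.087×10⁻⁵ mol.
Photon energy: hc/λ = 6.556×10⁻¹⁹ J; per mole, 3.948×10⁵ J mol⁻¹.
Energy required: 1.087×10⁻⁵ × 3.948×10⁵ = 4.3 J.

4.3 J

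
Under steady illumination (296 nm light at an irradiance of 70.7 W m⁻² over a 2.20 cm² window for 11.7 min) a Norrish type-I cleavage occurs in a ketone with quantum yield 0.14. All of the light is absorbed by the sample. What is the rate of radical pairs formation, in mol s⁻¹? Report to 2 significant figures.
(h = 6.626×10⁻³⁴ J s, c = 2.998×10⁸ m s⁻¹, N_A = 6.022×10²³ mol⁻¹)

Photon energy at 296 nm: hc/λ = (6.626×10⁻³⁴)(2.998×10⁸)/(296×10⁻⁹) = 6.711×10⁻¹⁹ J.
Energy delivered: (70.7 W m⁻²)(2.20×10⁻⁴ m²)(702 s) = 10.92 J.
Photons incident: 10.92 / 6.711×10⁻¹⁹ = 1.627×10¹⁹, i.e. 1.627×10¹⁹/6.022×10²³ = 2.702×10⁻⁵ mol.
Product formed: 0.14 × 2.702×10⁻⁵ = 3.783×10⁻⁶ mol.
Rate: 3.783×10⁻⁶ / 702 s = 5.4×10⁻⁹ mol s⁻¹.

5.4×10⁻⁹ mol s⁻¹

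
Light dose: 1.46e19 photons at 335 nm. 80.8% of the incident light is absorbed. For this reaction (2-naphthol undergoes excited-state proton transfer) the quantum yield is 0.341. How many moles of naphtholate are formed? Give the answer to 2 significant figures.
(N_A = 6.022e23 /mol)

Moles of photons: 1.46e19 / 6.022e23 = 2.424e-5 mol.
Photons absorbed: 0.808 × 2.424e-5 = 1.959e-5 mol.
Product: Φ × n_abs = 0.341 × 1.959e-5 = 6.680e-6 mol.

6.7e-6 mol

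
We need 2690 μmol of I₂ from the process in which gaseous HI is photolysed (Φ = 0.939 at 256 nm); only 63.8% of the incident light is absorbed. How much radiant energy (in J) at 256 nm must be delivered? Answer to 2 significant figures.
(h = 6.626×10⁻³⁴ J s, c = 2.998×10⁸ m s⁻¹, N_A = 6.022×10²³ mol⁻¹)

Product: 2690 μmol = 0.00269 mol.
Photons that must be absorbed: 0.00269 / 0.939 = 0.002865 mol.
Incident photons needed: 0.002865 / 0.638 = 0.004491 mol.
Photon energy: hc/λ = 7.760×10⁻¹⁹ J; per mole, 4.673×10⁵ J mol⁻¹.
Energy required: 0.004491 × 4.673×10⁵ = 2100 J.

2100 J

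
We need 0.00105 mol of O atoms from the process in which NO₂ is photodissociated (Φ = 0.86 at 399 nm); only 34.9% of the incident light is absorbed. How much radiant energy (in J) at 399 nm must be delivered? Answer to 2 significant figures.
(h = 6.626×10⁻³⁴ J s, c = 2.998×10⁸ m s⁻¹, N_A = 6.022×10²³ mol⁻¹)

1000 J

Photons that must be absorbed: 0.00105 / 0.86 = 0.001221 mol.
Incident photons needed: 0.001221 / 0.349 = 0.003499 mol.
Photon energy: hc/λ = 4.979×10⁻¹⁹ J; per mole, 2.998×10⁵ J mol⁻¹.
Energy required: 0.003499 × 2.998×10⁵ = 1000 J.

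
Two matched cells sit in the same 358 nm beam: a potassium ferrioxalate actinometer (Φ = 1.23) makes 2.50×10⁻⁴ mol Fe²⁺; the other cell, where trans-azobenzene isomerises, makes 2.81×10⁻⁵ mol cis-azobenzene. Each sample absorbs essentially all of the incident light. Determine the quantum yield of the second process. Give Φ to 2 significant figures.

Photons absorbed by the actinometer: 2.50×10⁻⁴ / 1.23 = 2.033×10⁻⁴ mol.
Φ(unknown) = 2.81×10⁻⁵ / 2.033×10⁻⁴ = 0.14.

Φ = 0.14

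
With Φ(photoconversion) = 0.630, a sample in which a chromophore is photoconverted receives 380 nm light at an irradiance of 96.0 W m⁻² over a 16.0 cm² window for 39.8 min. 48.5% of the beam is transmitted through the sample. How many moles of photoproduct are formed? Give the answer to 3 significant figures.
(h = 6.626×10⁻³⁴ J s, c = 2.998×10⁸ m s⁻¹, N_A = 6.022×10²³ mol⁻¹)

3.78×10⁻⁴ mol

Photon energy at 380 nm: hc/λ = (6.626×10⁻³⁴)(2.998×10⁸)/(380×10⁻⁹) = 5.228×10⁻¹⁹ J.
Energy delivered: (96.0 W m⁻²)(16.0×10⁻⁴ m²)(2388 s) = 366.8 J.
Photons incident: 366.8 / 5.228×10⁻¹⁹ = 7.016×10²⁰, i.e. 7.016×10²⁰/6.022×10²³ = 0.001165 mol.
Fraction absorbed: 1 − 48.5/100 = 0.5150.
Photons absorbed: 0.5150 × 0.001165 = 6.000×10⁻⁴ mol.
Product: Φ × n_abs = 0.630 × 6.000×10⁻⁴ = 3.780×10⁻⁴ mol.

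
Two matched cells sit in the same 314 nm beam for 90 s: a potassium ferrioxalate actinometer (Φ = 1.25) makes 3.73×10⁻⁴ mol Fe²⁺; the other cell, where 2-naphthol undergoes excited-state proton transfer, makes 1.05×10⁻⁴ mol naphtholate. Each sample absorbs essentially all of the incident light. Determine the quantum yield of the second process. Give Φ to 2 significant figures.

Photons absorbed by the actinometer: 3.73×10⁻⁴ / 1.25 = 2.984×10⁻⁴ mol.
Φ(unknown) = 1.05×10⁻⁴ / 2.984×10⁻⁴ = 0.35.

Φ = 0.35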